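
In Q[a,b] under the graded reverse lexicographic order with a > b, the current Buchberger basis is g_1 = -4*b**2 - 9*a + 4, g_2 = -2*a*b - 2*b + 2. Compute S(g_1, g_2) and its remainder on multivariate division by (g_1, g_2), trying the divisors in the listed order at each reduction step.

S(g_1, g_2) = 9/4*a**2 - b**2 - a + b; remainder on division = 9/4*a**2 + 5/4*a + b - 1.

lcm(LM(g_1), LM(g_2)) = a*b**2.
S = (lcm/LT(g_1))·g_1 − (lcm/LT(g_2))·g_2 = 9/4*a**2 - b**2 - a + b.
Reduce S modulo (g_1, g_2) in that order:
  leading term a**2: no divisor's leading term divides it; move 9/4*a**2 to the remainder.
  leading term b**2: subtract (1/4)·g_1 from -b**2 - a + b → 5/4*a + b - 1
  leading term a: no divisor's leading term divides it; move 5/4*a to the remainder.
  leading term b: no divisor's leading term divides it; move b to the remainder.
  leading term 1: no divisor's leading term divides it; move -1 to the remainder.
The remainder 9/4*a**2 + 5/4*a + b - 1 is nonzero, so it would be added as the next basis element.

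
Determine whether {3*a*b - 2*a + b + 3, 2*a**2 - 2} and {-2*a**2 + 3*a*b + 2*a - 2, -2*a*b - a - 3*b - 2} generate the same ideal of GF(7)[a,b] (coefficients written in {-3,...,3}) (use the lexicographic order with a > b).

Two ideals are equal iff their reduced Gröbner bases coincide (the reduced basis is unique for a fixed ordering).
Buchberger on the first generating set:
f_1 = 3*a*b - 2*a + b + 3, LT = a*b.
f_2 = 2*a**2 - 2, LT = a**2.

S(f_1,f_2): lcm = a**2*b. S = -3*a**2 - 2*a*b + a + b.
  leading term a**2: subtract (2)·f_2 from -3*a**2 - 2*a*b + a + b → -2*a*b + a + b - 3
  leading term a*b: subtract (-3)·f_1 from -2*a*b + a + b - 3 → 2*a - 3*b - 1
  leading term a: no divisor's leading term divides it; move 2*a to the remainder.
  leading term b: no divisor's leading term divides it; move -3*b to the remainder.
  leading term 1: no divisor's leading term divides it; move -1 to the remainder.
  remainder 2*a - 3*b - 1 ≠ 0; add g_3 = 2*a - 3*b - 1 to the basis.

S(f_1,g_3): lcm = a*b. S = -3*a - 2*b**2 + 2*b + 1.
  leading term a: subtract (2)·g_3 from -3*a - 2*b**2 + 2*b + 1 → -2*b**2 + b + 3
  leading term b**2: no divisor's leading term divides it; move -2*b**2 to the remainder.
  leading term b: no divisor's leading term divides it; move b to the remainder.
  leading term 1: no divisor's leading term divides it; move 3 to the remainder.
  remainder -2*b**2 + b + 3 ≠ 0; add g_4 = -2*b**2 + b + 3 to the basis.

The other S-polynomials (S(f_2,g_3), S(f_1,g_4), S(f_2,g_4), S(g_3,g_4)) all reduce to 0 modulo the current basis, so we have a Gröbner basis.
Inter-reduce: drop elements whose leading term is divisible by another's, tail-reduce, and make monic.
Reduced Gröbner basis: {a + 2*b + 3, b**2 + 3*b + 2}.

Buchberger on the second generating set:
h_1 = -2*a**2 + 3*a*b + 2*a - 2, LT = a**2.
h_2 = -2*a*b - a - 3*b - 2, LT = a*b.

S(h_1,h_2): lcm = a**2*b. S = 3*a**2 + 2*a*b**2 + a*b - a + b.
  leading term a**2: subtract (2)·h_1 from 3*a**2 + 2*a*b**2 + a*b - a + b → 2*a*b**2 + 2*a*b + 2*a + b - 3
  leading term a*b**2: subtract (-b)·h_2 from 2*a*b**2 + 2*a*b + 2*a + b - 3 → a*b + 2*a - 3*b**2 - b - 3
  leading term a*b: subtract (3)·h_2 from a*b + 2*a - 3*b**2 - b - 3 → -2*a - 3*b**2 + b + 3
  leading term a: no divisor's leading term divides it; move -2*a to the remainder.
  leading term b**2: no divisor's leading term divides it; move -3*b**2 to the remainder.
  leading term b: no divisor's leading term divides it; move b to the remainder.
  leading term 1: no divisor's leading term divides it; move 3 to the remainder.
  remainder -2*a - 3*b**2 + b + 3 ≠ 0; add k_3 = -2*a - 3*b**2 + b + 3 to the basis.

S(h_2,k_3): lcm = a*b. S = -3*a + 2*b**3 - 3*b**2 + 3*b + 1.
  leading term a: subtract (-2)·k_3 from -3*a + 2*b**3 - 3*b**2 + 3*b + 1 → 2*b**3 - 2*b**2 - 2*b
  leading term b**3: no divisor's leading term divides it; move 2*b**3 to the remainder.
  leading term b**2: no divisor's leading term divides it; move -2*b**2 to the remainder.
  leading term b: no divisor's leading term divides it; move -2*b to the remainder.
  remainder 2*b**3 - 2*b**2 - 2*b ≠ 0; add k_4 = 2*b**3 - 2*b**2 - 2*b to the basis.

The other S-polynomials (S(h_1,k_3), S(h_1,k_4), S(h_2,k_4), S(k_3,k_4)) all reduce to 0 modulo the current basis, so we have a Gröbner basis.
Inter-reduce: drop elements whose leading term is divisible by another's, tail-reduce, and make monic.
Reduced Gröbner basis: {a - 2*b**2 + 3*b + 2, b**3 - b**2 - b}.

Since the reduced bases disagree, the two ideals are not the same.

No, the ideals differ.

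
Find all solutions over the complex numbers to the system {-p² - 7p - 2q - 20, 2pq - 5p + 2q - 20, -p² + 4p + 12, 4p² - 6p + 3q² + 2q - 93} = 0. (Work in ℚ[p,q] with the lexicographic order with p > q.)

{(-2, -5)}

Compute a lex Gröbner basis by Buchberger's algorithm.
f_1 = -p² - 7p - 2q - 20, LT = p².
f_2 = 2pq - 5p + 2q - 20, LT = pq.
f_3 = -p² + 4p + 12, LT = p².
f_4 = 4p² - 6p + 3q² + 2q - 93, LT = p².

S(f_1,f_2): lcm = p²q. S = 5/2p² + 6pq + 10p + 2q² + 20q.
  reduce S modulo (f_1, f_2, f_3, f_4):
  remainder 15/2p + 2q² + 9q + 10 ≠ 0; add h_5 = 15/2p + 2q² + 9q + 10 to the basis.

S(f_1,f_3): lcm = p². S = 11p + 2q + 32.
  reduce S modulo (f_1, f_2, f_3, f_4, h_5):
  remainder -44/15q² - 56/5q + 52/3 ≠ 0; add h_6 = -44/15q² - 56/5q + 52/3 to the basis.

S(f_1,f_4): lcm = p². S = 17/2p - ¾q² + 3/2q + 173/4.
  reduce S modulo (f_1, f_2, f_3, f_4, h_5, h_6):
  remainder 31/11q + 155/11 ≠ 0; add h_7 = 31/11q + 155/11 to the basis.

The other S-polynomials (S(f_2,f_3), S(f_2,f_4), S(f_3,f_4), S(f_1,h_5), S(f_2,h_5), S(f_3,h_5), S(f_4,h_5), S(f_1,h_6), S(f_2,h_6), S(f_3,h_6), S(f_4,h_6), S(h_5,h_6), S(f_1,h_7), S(f_2,h_7), S(f_3,h_7), S(f_4,h_7), S(h_5,h_7), S(h_6,h_7)) all reduce to 0 modulo the current basis, so we have a Gröbner basis.
Inter-reduce: drop elements whose leading term is divisible by another's, tail-reduce, and make monic.
Reduced Gröbner basis: {p + 2, q + 5}.

From the last basis element, q + 5 = 0, so q takes values in {-5}. Each choice, substituted upward through the basis, yields the corresponding point(s) of the solution set.
  q = -5: the earlier basis element becomes p + 2 = 0, giving p = -2 — point (-2, -5).
Zero-dimensionality of the ideal guarantees finitely many solutions over ℂ.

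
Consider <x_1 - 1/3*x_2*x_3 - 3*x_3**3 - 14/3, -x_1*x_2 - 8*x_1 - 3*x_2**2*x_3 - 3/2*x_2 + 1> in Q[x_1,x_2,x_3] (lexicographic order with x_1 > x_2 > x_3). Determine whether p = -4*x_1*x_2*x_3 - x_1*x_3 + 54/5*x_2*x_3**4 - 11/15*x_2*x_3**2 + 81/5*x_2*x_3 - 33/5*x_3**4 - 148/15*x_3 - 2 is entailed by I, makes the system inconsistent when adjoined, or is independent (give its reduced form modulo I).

Adjoining -4*x_1*x_2*x_3 - x_1*x_3 + 54/5*x_2*x_3**4 - 11/15*x_2*x_3**2 + 81/5*x_2*x_3 - 33/5*x_3**4 - 148/15*x_3 - 2 makes the ideal the whole ring: the system is inconsistent.

First compute the reduced Gröbner basis of I by Buchberger's algorithm.
f_1 = x_1 - 1/3*x_2*x_3 - 3*x_3**3 - 14/3, LT = x_1.
f_2 = -x_1*x_2 - 8*x_1 - 3*x_2**2*x_3 - 3/2*x_2 + 1, LT = x_1*x_2.

S(f_1,f_2): lcm = x_1*x_2. S = -8*x_1 - 10/3*x_2**2*x_3 - 3*x_2*x_3**3 - 37/6*x_2 + 1.
  leading term x_1: subtract (-8)·f_1 from -8*x_1 - 10/3*x_2**2*x_3 - 3*x_2*x_3**3 - 37/6*x_2 + 1 → -10/3*x_2**2*x_3 - 3*x_2*x_3**3 - 8/3*x_2*x_3 - 37/6*x_2 - 24*x_3**3 - 109/3
  leading term x_2**2*x_3: no divisor's leading term divides it; move -10/3*x_2**2*x_3 to the remainder.
  leading term x_2*x_3**3: no divisor's leading term divides it; move -3*x_2*x_3**3 to the remainder.
  leading term x_2*x_3: no divisor's leading term divides it; move -8/3*x_2*x_3 to the remainder.
  leading term x_2: no divisor's leading term divides it; move -37/6*x_2 to the remainder.
  leading term x_3**3: no divisor's leading term divides it; move -24*x_3**3 to the remainder.
  leading term 1: no divisor's leading term divides it; move -109/3 to the remainder.
  remainder -10/3*x_2**2*x_3 - 3*x_2*x_3**3 - 8/3*x_2*x_3 - 37/6*x_2 - 24*x_3**3 - 109/3 ≠ 0; add h_3 = -10/3*x_2**2*x_3 - 3*x_2*x_3**3 - 8/3*x_2*x_3 - 37/6*x_2 - 24*x_3**3 - 109/3 to the basis.

The other S-polynomials (S(f_1,h_3), S(f_2,h_3)) all reduce to 0 modulo the current basis, so we have a Gröbner basis.
Inter-reduce: drop elements whose leading term is divisible by another's, tail-reduce, and make monic.
Reduced Gröbner basis: {x_1 - 1/3*x_2*x_3 - 3*x_3**3 - 14/3, x_2**2*x_3 + 9/10*x_2*x_3**3 + 4/5*x_2*x_3 + 37/20*x_2 + 36/5*x_3**3 + 109/10}.
Label its elements g_1 = x_1 - 1/3*x_2*x_3 - 3*x_3**3 - 14/3, g_2 = x_2**2*x_3 + 9/10*x_2*x_3**3 + 4/5*x_2*x_3 + 37/20*x_2 + 36/5*x_3**3 + 109/10.

Reduce p = -4*x_1*x_2*x_3 - x_1*x_3 + 54/5*x_2*x_3**4 - 11/15*x_2*x_3**2 + 81/5*x_2*x_3 - 33/5*x_3**4 - 148/15*x_3 - 2 modulo G:
  leading term x_1*x_2*x_3: subtract (-4*x_2*x_3)·g_1 from -4*x_1*x_2*x_3 - x_1*x_3 + 54/5*x_2*x_3**4 - 11/15*x_2*x_3**2 + 81/5*x_2*x_3 - 33/5*x_3**4 - 148/15*x_3 - 2 → -x_1*x_3 - 4/3*x_2**2*x_3**2 - 6/5*x_2*x_3**4 - 11/15*x_2*x_3**2 - 37/15*x_2*x_3 - 33/5*x_3**4 - 148/15*x_3 - 2
  leading term x_1*x_3: subtract (-x_3)·g_1 from -x_1*x_3 - 4/3*x_2**2*x_3**2 - 6/5*x_2*x_3**4 - 11/15*x_2*x_3**2 - 37/15*x_2*x_3 - 33/5*x_3**4 - 148/15*x_3 - 2 → -4/3*x_2**2*x_3**2 - 6/5*x_2*x_3**4 - 16/15*x_2*x_3**2 - 37/15*x_2*x_3 - 48/5*x_3**4 - 218/15*x_3 - 2
  leading term x_2**2*x_3**2: subtract (-4/3*x_3)·g_2 from -4/3*x_2**2*x_3**2 - 6/5*x_2*x_3**4 - 16/15*x_2*x_3**2 - 37/15*x_2*x_3 - 48/5*x_3**4 - 218/15*x_3 - 2 → -2
  leading term 1: no divisor's leading term divides it; move -2 to the remainder.
  normal form = -2.
The normal form is nonzero, so p ∉ I. Since p minus its normal form lies in I, I + (p) = I + (r) where r = -2; decide whether this ideal is the whole ring.
Here r = -2 is a nonzero constant, hence a unit: 1 ∈ I + (p), the Gröbner basis of I + (p) is {1}, and the enlarged system has no common solution — adjoining p is inconsistent.

Ideal membership is decidable via reduction modulo a Gröbner basis.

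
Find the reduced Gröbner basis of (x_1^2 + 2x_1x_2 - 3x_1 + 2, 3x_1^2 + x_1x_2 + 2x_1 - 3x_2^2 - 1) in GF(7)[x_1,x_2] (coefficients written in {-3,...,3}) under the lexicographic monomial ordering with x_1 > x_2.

G = {x_1 + 2x_2^2 - 2x_2 + 3, x_2^3 + 3x_2 + 3}

The reduced Gröbner basis is the canonical form of the ideal for this ordering.

f_1 = x_1^2 + 2x_1x_2 - 3x_1 + 2, LT = x_1^2.
f_2 = 3x_1^2 + x_1x_2 + 2x_1 - 3x_2^2 - 1, LT = x_1^2.

S(f_1,f_2): lcm = x_1^2. S = -3x_1x_2 + x_1 + x_2^2.
  leading term x_1x_2: no divisor's leading term divides it; move -3x_1x_2 to the remainder.
  leading term x_1: no divisor's leading term divides it; move x_1 to the remainder.
  leading term x_2^2: no divisor's leading term divides it; move x_2^2 to the remainder.
  remainder -3x_1x_2 + x_1 + x_2^2 ≠ 0; add g_3 = -3x_1x_2 + x_1 + x_2^2 to the basis.

S(f_1,g_3): lcm = x_1^2x_2. S = -2x_1^2 - 3x_1x_2 + 2x_2.
  leading term x_1^2: subtract (-2)·f_1 from -2x_1^2 - 3x_1x_2 + 2x_2 → x_1x_2 + x_1 + 2x_2 - 3
  leading term x_1x_2: subtract (2)·g_3 from x_1x_2 + x_1 + 2x_2 - 3 → -x_1 - 2x_2^2 + 2x_2 - 3
  leading term x_1: no divisor's leading term divides it; move -x_1 to the remainder.
  leading term x_2^2: no divisor's leading term divides it; move -2x_2^2 to the remainder.
  leading term x_2: no divisor's leading term divides it; move 2x_2 to the remainder.
  leading term 1: no divisor's leading term divides it; move -3 to the remainder.
  remainder -x_1 - 2x_2^2 + 2x_2 - 3 ≠ 0; add g_4 = -x_1 - 2x_2^2 + 2x_2 - 3 to the basis.

S(f_1,g_4): lcm = x_1^2. S = -2x_1x_2^2 - 3x_1x_2 + x_1 + 2.
  leading term x_1x_2^2: subtract (3x_2)·g_3 from -2x_1x_2^2 - 3x_1x_2 + x_1 + 2 → x_1x_2 + x_1 - 3x_2^3 + 2
  leading term x_1x_2: subtract (2)·g_3 from x_1x_2 + x_1 - 3x_2^3 + 2 → -x_1 - 3x_2^3 - 2x_2^2 + 2
  leading term x_1: subtract (1)·g_4 from -x_1 - 3x_2^3 - 2x_2^2 + 2 → -3x_2^3 - 2x_2 - 2
  leading term x_2^3: no divisor's leading term divides it; move -3x_2^3 to the remainder.
  leading term x_2: no divisor's leading term divides it; move -2x_2 to the remainder.
  leading term 1: no divisor's leading term divides it; move -2 to the remainder.
  remainder -3x_2^3 - 2x_2 - 2 ≠ 0; add g_5 = -3x_2^3 - 2x_2 - 2 to the basis.

The other S-polynomials (S(f_2,g_3), S(f_2,g_4), S(g_3,g_4), S(f_1,g_5), S(f_2,g_5), S(g_3,g_5), S(g_4,g_5)) all reduce to 0 modulo the current basis, so we have a Gröbner basis.
Inter-reduce: drop elements whose leading term is divisible by another's, tail-reduce, and make monic.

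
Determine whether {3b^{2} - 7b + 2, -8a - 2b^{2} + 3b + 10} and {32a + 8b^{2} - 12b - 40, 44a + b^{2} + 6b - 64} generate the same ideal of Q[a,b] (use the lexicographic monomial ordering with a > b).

For a fixed monomial order, each ideal has a unique reduced Gröbner basis; comparing bases decides equality.
Buchberger on the first generating set:
f_1 = 3b^{2} - 7b + 2, LT = b^{2}.
f_2 = -8a - 2b^{2} + 3b + 10, LT = a.

S(f_1,f_2): leading monomials are coprime, so the S-polynomial reduces to 0 (Buchberger's first criterion).
Every S-polynomial of the final basis reduces to 0, so we have a Gröbner basis.
Inter-reduce: drop elements whose leading term is divisible by another's, tail-reduce, and make monic.
Reduced Gröbner basis: {a + \tfrac{5}{24}b - \tfrac{17}{12}, b^{2} - \tfrac{7}{3}b + \tfrac{2}{3}}.

Buchberger on the second generating set:
h_1 = 32a + 8b^{2} - 12b - 40, LT = a.
h_2 = 44a + b^{2} + 6b - 64, LT = a.

S(h_1,h_2): lcm = a. S = \tfrac{5}{22}b^{2} - \tfrac{45}{88}b + \tfrac{9}{44}.
  leading term b^{2}: no divisor's leading term divides it; move \tfrac{5}{22}b^{2} to the remainder.
  leading term b: no divisor's leading term divides it; move -\tfrac{45}{88}b to the remainder.
  leading term 1: no divisor's leading term divides it; move \tfrac{9}{44} to the remainder.
  remainder \tfrac{5}{22}b^{2} - \tfrac{45}{88}b + \tfrac{9}{44} ≠ 0; add k_3 = \tfrac{5}{22}b^{2} - \tfrac{45}{88}b + \tfrac{9}{44} to the basis.

S(h_1,k_3): leading monomials are coprime, so the S-polynomial reduces to 0 (Buchberger's first criterion).
S(h_2,k_3): leading monomials are coprime, so the S-polynomial reduces to 0 (Buchberger's first criterion).
Every S-polynomial of the final basis reduces to 0, so we have a Gröbner basis.
Inter-reduce: drop elements whose leading term is divisible by another's, tail-reduce, and make monic.
Reduced Gröbner basis: {a + \tfrac{3}{16}b - \tfrac{59}{40}, b^{2} - \tfrac{9}{4}b + \tfrac{9}{10}}.

These differ, so the ideals are not equal.

No, the ideals differ.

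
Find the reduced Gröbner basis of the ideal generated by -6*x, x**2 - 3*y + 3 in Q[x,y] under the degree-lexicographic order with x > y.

This is the nonlinear analogue of row-reducing a linear system.

f_1 = -6*x, LT = x.
f_2 = x**2 - 3*y + 3, LT = x**2.

S(f_1,f_2): lcm = x**2. S = 3*y - 3.
  reduce S modulo (f_1, f_2):
  remainder 3*y - 3 ≠ 0; add g_3 = 3*y - 3 to the basis.

The other S-polynomials (S(f_1,g_3), S(f_2,g_3)) all reduce to 0 modulo the current basis, so we have a Gröbner basis.
Inter-reduce: drop elements whose leading term is divisible by another's, tail-reduce, and make monic.

G = {x, y - 1}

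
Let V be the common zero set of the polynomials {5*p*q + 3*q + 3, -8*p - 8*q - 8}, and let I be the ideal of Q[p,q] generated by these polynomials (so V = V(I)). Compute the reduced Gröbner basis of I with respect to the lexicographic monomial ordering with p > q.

f_1 = 5*p*q + 3*q + 3, LT = p*q.
f_2 = -8*p - 8*q - 8, LT = p.

S(f_1,f_2): lcm = p*q. S = -q**2 - 2/5*q + 3/5.
  leading term q**2: no divisor's leading term divides it; move -q**2 to the remainder.
  leading term q: no divisor's leading term divides it; move -2/5*q to the remainder.
  leading term 1: no divisor's leading term divides it; move 3/5 to the remainder.
  remainder -q**2 - 2/5*q + 3/5 ≠ 0; add g_3 = -q**2 - 2/5*q + 3/5 to the basis.

The other S-polynomials (S(f_1,g_3), S(f_2,g_3)) all reduce to 0 modulo the current basis, so we have a Gröbner basis.
Inter-reduce: drop elements whose leading term is divisible by another's, tail-reduce, and make monic.

G = {p + q + 1, q**2 + 2/5*q - 3/5}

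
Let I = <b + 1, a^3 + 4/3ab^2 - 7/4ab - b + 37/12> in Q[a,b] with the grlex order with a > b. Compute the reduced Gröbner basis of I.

G = {a^3 + 37/12a + 49/12, b + 1}

f_1 = b + 1, LT = b.
f_2 = a^3 + 4/3ab^2 - 7/4ab - b + 37/12, LT = a^3.

The S-polynomials (S(f_1,f_2)) all reduce to 0 modulo the current basis, so we have a Gröbner basis.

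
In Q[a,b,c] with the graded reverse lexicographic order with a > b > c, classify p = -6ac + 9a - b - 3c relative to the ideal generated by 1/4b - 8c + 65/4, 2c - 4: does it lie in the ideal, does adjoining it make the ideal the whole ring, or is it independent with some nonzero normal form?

-6ac + 9a - b - 3c is independent of I; its normal form modulo I is -3a - 5.

First compute the reduced Gröbner basis of I by Buchberger's algorithm.
f_1 = 1/4b - 8c + 65/4, LT = b.
f_2 = 2c - 4, LT = c.

The S-polynomials (S(f_1,f_2)) all reduce to 0 modulo the current basis, so we have a Gröbner basis.
Inter-reduce: drop elements whose leading term is divisible by another's, tail-reduce, and make monic.
Reduced Gröbner basis: {b + 1, c - 2}.
Label its elements g_1 = b + 1, g_2 = c - 2.

Reduce p = -6ac + 9a - b - 3c modulo G:
  leading term ac: subtract (-6a)·g_2 from -6ac + 9a - b - 3c → -3a - b - 3c
  leading term a: no divisor's leading term divides it; move -3a to the remainder.
  leading term b: subtract (-1)·g_1 from -b - 3c → -3c + 1
  leading term c: subtract (-3)·g_2 from -3c + 1 → -5
  leading term 1: no divisor's leading term divides it; move -5 to the remainder.
  normal form = -3a - 5.
The normal form is nonzero, so p ∉ I. Since p minus its normal form lies in I, I + (p) = I + (r) where r = -3a - 5; decide whether this ideal is the whole ring.
Run Buchberger on G together with r (pairs among the g_i already reduce to 0 since G is a Gröbner basis):
g_1 = b + 1, LT = b.
g_2 = c - 2, LT = c.
r = -3a - 5, LT = a.

The S-polynomials (S(g_1,g_2), S(g_1,r), S(g_2,r)) all reduce to 0 modulo the current basis, so we have a Gröbner basis.
Inter-reduce: drop elements whose leading term is divisible by another's, tail-reduce, and make monic.
Reduced Gröbner basis: {a + 5/3, b + 1, c - 2}.
The reduced Gröbner basis of I + (p) is {a + 5/3, b + 1, c - 2} ≠ {1}, a proper ideal, so the enlarged system stays consistent: p is independent of I, with normal form -3a - 5.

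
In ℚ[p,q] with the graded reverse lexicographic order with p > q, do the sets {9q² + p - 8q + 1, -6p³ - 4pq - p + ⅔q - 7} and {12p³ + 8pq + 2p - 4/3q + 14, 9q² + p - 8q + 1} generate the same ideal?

For a fixed monomial order, each ideal has a unique reduced Gröbner basis; comparing bases decides equality.
Buchberger on the first generating set:
f_1 = 9q² + p - 8q + 1, LT = q².
f_2 = -6p³ - 4pq - p + ⅔q - 7, LT = p³.

S(f_1,f_2): leading monomials are coprime, so the S-polynomial reduces to 0 (Buchberger's first criterion).
Every S-polynomial of the final basis reduces to 0, so we have a Gröbner basis.
Inter-reduce: drop elements whose leading term is divisible by another's, tail-reduce, and make monic.
Reduced Gröbner basis: {p³ + ⅔pq + ⅙p - 1/9q + 7/6, q² + 1/9p - 8/9q + 1/9}.

Buchberger on the second generating set:
h_1 = 12p³ + 8pq + 2p - 4/3q + 14, LT = p³.
h_2 = 9q² + p - 8q + 1, LT = q².

S(h_1,h_2): leading monomials are coprime, so the S-polynomial reduces to 0 (Buchberger's first criterion).
Every S-polynomial of the final basis reduces to 0, so we have a Gröbner basis.
Inter-reduce: drop elements whose leading term is divisible by another's, tail-reduce, and make monic.
Reduced Gröbner basis: {p³ + ⅔pq + ⅙p - 1/9q + 7/6, q² + 1/9p - 8/9q + 1/9}.

These coincide, so the ideals are equal.

Yes, the ideals are equal.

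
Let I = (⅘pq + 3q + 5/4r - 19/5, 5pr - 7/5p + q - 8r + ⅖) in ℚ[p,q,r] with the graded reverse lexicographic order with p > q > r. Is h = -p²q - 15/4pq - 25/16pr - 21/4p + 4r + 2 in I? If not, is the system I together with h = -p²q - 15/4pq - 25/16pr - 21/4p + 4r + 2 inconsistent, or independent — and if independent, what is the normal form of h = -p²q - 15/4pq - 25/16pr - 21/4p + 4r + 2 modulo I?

First compute the reduced Gröbner basis of I by Buchberger's algorithm.
f_1 = ⅘pq + 3q + 5/4r - 19/5, LT = pq.
f_2 = 5pr - 7/5p + q - 8r + ⅖, LT = pr.

S(f_1,f_2): lcm = pqr. S = 7/25pq - ⅕q² + 107/20qr + 25/16r² - 2/25q - 19/4r.
  leading term pq: subtract (7/20)·f_1 from 7/25pq - ⅕q² + 107/20qr + 25/16r² - 2/25q - 19/4r → -⅕q² + 107/20qr + 25/16r² - 113/100q - 83/16r + 133/100
  leading term q²: no divisor's leading term divides it; move -⅕q² to the remainder.
  leading term qr: no divisor's leading term divides it; move 107/20qr to the remainder.
  leading term r²: no divisor's leading term divides it; move 25/16r² to the remainder.
  leading term q: no divisor's leading term divides it; move -113/100q to the remainder.
  leading term r: no divisor's leading term divides it; move -83/16r to the remainder.
  leading term 1: no divisor's leading term divides it; move 133/100 to the remainder.
  remainder -⅕q² + 107/20qr + 25/16r² - 113/100q - 83/16r + 133/100 ≠ 0; add k_3 = -⅕q² + 107/20qr + 25/16r² - 113/100q - 83/16r + 133/100 to the basis.

The other S-polynomials (S(f_1,k_3), S(f_2,k_3)) all reduce to 0 modulo the current basis, so we have a Gröbner basis.
Inter-reduce: drop elements whose leading term is divisible by another's, tail-reduce, and make monic.
Reduced Gröbner basis: {pq + 15/4q + 25/16r - 19/4, q² - 107/4qr - 125/16r² + 113/20q + 415/16r - 133/20, pr - 7/25p + ⅕q - 8/5r + 2/25}.
Label its elements g_1 = pq + 15/4q + 25/16r - 19/4, g_2 = q² - 107/4qr - 125/16r² + 113/20q + 415/16r - 133/20, g_3 = pr - 7/25p + ⅕q - 8/5r + 2/25.

Reduce h = -p²q - 15/4pq - 25/16pr - 21/4p + 4r + 2 modulo G:
  leading term p²q: subtract (-p)·g_1 from -p²q - 15/4pq - 25/16pr - 21/4p + 4r + 2 → -10p + 4r + 2
  leading term p: no divisor's leading term divides it; move -10p to the remainder.
  leading term r: no divisor's leading term divides it; move 4r to the remainder.
  leading term 1: no divisor's leading term divides it; move 2 to the remainder.
  normal form = -10p + 4r + 2.
The normal form is nonzero, so h ∉ I. Since h minus its normal form lies in I, I + (h) = I + (n) where n = -10p + 4r + 2; decide whether this ideal is the whole ring.
Run Buchberger on G together with n (pairs among the g_i already reduce to 0 since G is a Gröbner basis):
g_1 = pq + 15/4q + 25/16r - 19/4, LT = pq.
g_2 = q² - 107/4qr - 125/16r² + 113/20q + 415/16r - 133/20, LT = q².
g_3 = pr - 7/25p + ⅕q - 8/5r + 2/25, LT = pr.
n = -10p + 4r + 2, LT = p.

S(g_1,n): lcm = pq. S = ⅖qr + 79/20q + 25/16r - 19/4.
  leading term qr: no divisor's leading term divides it; move ⅖qr to the remainder.
  leading term q: no divisor's leading term divides it; move 79/20q to the remainder.
  leading term r: no divisor's leading term divides it; move 25/16r to the remainder.
  leading term 1: no divisor's leading term divides it; move -19/4 to the remainder.
  remainder ⅖qr + 79/20q + 25/16r - 19/4 ≠ 0; add m_5 = ⅖qr + 79/20q + 25/16r - 19/4 to the basis.

S(g_3,n): lcm = pr. S = ⅖r² - 7/25p + ⅕q - 7/5r + 2/25.
  leading term r²: no divisor's leading term divides it; move ⅖r² to the remainder.
  leading term p: subtract (7/250)·n from -7/25p + ⅕q - 7/5r + 2/25 → ⅕q - 189/125r + 3/125
  leading term q: no divisor's leading term divides it; move ⅕q to the remainder.
  leading term r: no divisor's leading term divides it; move -189/125r to the remainder.
  leading term 1: no divisor's leading term divides it; move 3/125 to the remainder.
  remainder ⅖r² + ⅕q - 189/125r + 3/125 ≠ 0; add m_6 = ⅖r² + ⅕q - 189/125r + 3/125 to the basis.

The other S-polynomials (S(g_1,g_2), S(g_1,g_3), S(g_2,g_3), S(g_2,n), S(g_1,m_5), S(g_2,m_5), S(g_3,m_5), S(n,m_5), S(g_1,m_6), S(g_2,m_6), S(g_3,m_6), S(n,m_6), S(m_5,m_6)) all reduce to 0 modulo the current basis, so we have a Gröbner basis.
Inter-reduce: drop elements whose leading term is divisible by another's, tail-reduce, and make monic.
Reduced Gröbner basis: {q² + 21897/80q + 12915/128r - 25907/80, qr + 79/8q + 125/32r - 95/8, r² + ½q - 189/50r + 3/50, p - ⅖r - ⅕}.
The reduced Gröbner basis of I + (h) is {q² + 21897/80q + 12915/128r - 25907/80, qr + 79/8q + 125/32r - 95/8, r² + ½q - 189/50r + 3/50, p - ⅖r - ⅕} ≠ {1}, a proper ideal, so the enlarged system stays consistent: h is independent of I, with normal form -10p + 4r + 2.

-p²q - 15/4pq - 25/16pr - 21/4p + 4r + 2 is independent of I; its normal form modulo I is -10p + 4r + 2.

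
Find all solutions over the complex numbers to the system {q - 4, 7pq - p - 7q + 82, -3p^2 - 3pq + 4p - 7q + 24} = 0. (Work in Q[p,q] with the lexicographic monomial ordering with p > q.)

{(-2, 4)}

Compute a lex Gröbner basis by Buchberger's algorithm.
f_1 = q - 4, LT = q.
f_2 = 7pq - p - 7q + 82, LT = pq.
f_3 = -3p^2 - 3pq + 4p - 7q + 24, LT = p^2.

S(f_1,f_2): lcm = pq. S = -27/7p + q - 82/7.
  reduce S modulo (f_1, f_2, f_3):
  remainder -27/7p - 54/7 ≠ 0; add h_4 = -27/7p - 54/7 to the basis.

The other S-polynomials (S(f_1,f_3), S(f_2,f_3), S(f_1,h_4), S(f_2,h_4), S(f_3,h_4)) all reduce to 0 modulo the current basis, so we have a Gröbner basis.
Inter-reduce: drop elements whose leading term is divisible by another's, tail-reduce, and make monic.
Reduced Gröbner basis: {p + 2, q - 4}.

Elimination: the polynomial q - 4 lies in the elimination ideal for q, so q ∈ {4}. For each such q, the remaining basis elements (now univariate) give the rest of the solution.
  q = 4: the earlier basis element becomes p + 2 = 0, giving p = -2 — point (-2, 4).
Zero-dimensionality of the ideal guarantees finitely many solutions over ℂ.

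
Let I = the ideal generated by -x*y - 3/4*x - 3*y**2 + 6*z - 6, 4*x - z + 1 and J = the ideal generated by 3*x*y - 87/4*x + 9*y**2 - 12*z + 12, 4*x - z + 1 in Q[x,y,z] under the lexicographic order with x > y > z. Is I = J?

Yes, the ideals are equal.

Since reduced Gröbner bases are canonical representatives of ideals under a given ordering, it suffices to compute and compare them.
Buchberger on the first generating set:
f_1 = -x*y - 3/4*x - 3*y**2 + 6*z - 6, LT = x*y.
f_2 = 4*x - z + 1, LT = x.

S(f_1,f_2): lcm = x*y. S = 3/4*x + 3*y**2 + 1/4*y*z - 1/4*y - 6*z + 6.
  reduce S modulo (f_1, f_2):
  remainder 3*y**2 + 1/4*y*z - 1/4*y - 93/16*z + 93/16 ≠ 0; add g_3 = 3*y**2 + 1/4*y*z - 1/4*y - 93/16*z + 93/16 to the basis.

The other S-polynomials (S(f_1,g_3), S(f_2,g_3)) all reduce to 0 modulo the current basis, so we have a Gröbner basis.
Inter-reduce: drop elements whose leading term is divisible by another's, tail-reduce, and make monic.
Reduced Gröbner basis: {x - 1/4*z + 1/4, y**2 + 1/12*y*z - 1/12*y - 31/16*z + 31/16}.

Buchberger on the second generating set:
h_1 = 3*x*y - 87/4*x + 9*y**2 - 12*z + 12, LT = x*y.
h_2 = 4*x - z + 1, LT = x.

S(h_1,h_2): lcm = x*y. S = -29/4*x + 3*y**2 + 1/4*y*z - 1/4*y - 4*z + 4.
  reduce S modulo (h_1, h_2):
  remainder 3*y**2 + 1/4*y*z - 1/4*y - 93/16*z + 93/16 ≠ 0; add k_3 = 3*y**2 + 1/4*y*z - 1/4*y - 93/16*z + 93/16 to the basis.

The other S-polynomials (S(h_1,k_3), S(h_2,k_3)) all reduce to 0 modulo the current basis, so we have a Gröbner basis.
Inter-reduce: drop elements whose leading term is divisible by another's, tail-reduce, and make monic.
Reduced Gröbner basis: {x - 1/4*z + 1/4, y**2 + 1/12*y*z - 1/12*y - 31/16*z + 31/16}.

These coincide, so the ideals are equal.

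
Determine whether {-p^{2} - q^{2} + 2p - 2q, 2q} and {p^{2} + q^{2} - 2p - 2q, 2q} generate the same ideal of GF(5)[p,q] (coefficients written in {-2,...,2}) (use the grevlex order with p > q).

Yes, the ideals are equal.

Two ideals are equal iff their reduced Gröbner bases coincide (the reduced basis is unique for a fixed ordering).
Buchberger on the first generating set:
f_1 = -p^{2} - q^{2} + 2p - 2q, LT = p^{2}.
f_2 = 2q, LT = q.

S(f_1,f_2): leading monomials are coprime, so the S-polynomial reduces to 0 (Buchberger's first criterion).
Every S-polynomial of the final basis reduces to 0, so we have a Gröbner basis.
Inter-reduce: drop elements whose leading term is divisible by another's, tail-reduce, and make monic.
Reduced Gröbner basis: {p^{2} - 2p, q}.

Buchberger on the second generating set:
h_1 = p^{2} + q^{2} - 2p - 2q, LT = p^{2}.
h_2 = 2q, LT = q.

S(h_1,h_2): leading monomials are coprime, so the S-polynomial reduces to 0 (Buchberger's first criterion).
Every S-polynomial of the final basis reduces to 0, so we have a Gröbner basis.
Inter-reduce: drop elements whose leading term is divisible by another's, tail-reduce, and make monic.
Reduced Gröbner basis: {p^{2} - 2p, q}.

These coincide, so the ideals are equal.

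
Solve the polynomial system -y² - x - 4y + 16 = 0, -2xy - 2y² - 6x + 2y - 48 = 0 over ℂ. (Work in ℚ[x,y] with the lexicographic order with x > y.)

Compute a lex Gröbner basis by Buchberger's algorithm.
f_1 = -x - y² - 4y + 16, LT = x.
f_2 = -2xy - 6x - 2y² + 2y - 48, LT = xy.

S(f_1,f_2): lcm = xy. S = -3x + y³ + 3y² - 15y - 24.
  leading term x: subtract (3)·f_1 from -3x + y³ + 3y² - 15y - 24 → y³ + 6y² - 3y - 72
  leading term y³: no divisor's leading term divides it; move y³ to the remainder.
  leading term y²: no divisor's leading term divides it; move 6y² to the remainder.
  leading term y: no divisor's leading term divides it; move -3y to the remainder.
  leading term 1: no divisor's leading term divides it; move -72 to the remainder.
  remainder y³ + 6y² - 3y - 72 ≠ 0; add h_3 = y³ + 6y² - 3y - 72 to the basis.

The other S-polynomials (S(f_1,h_3), S(f_2,h_3)) all reduce to 0 modulo the current basis, so we have a Gröbner basis.
Inter-reduce: drop elements whose leading term is divisible by another's, tail-reduce, and make monic.
Reduced Gröbner basis: {x + y² + 4y - 16, y³ + 6y² - 3y - 72}.

Elimination: the polynomial y³ + 6y² - 3y - 72 lies in the elimination ideal for y, so y ∈ {3, -9/2 - sqrt(15)*I/2, -9/2 + sqrt(15)*I/2}. For each such y, the remaining basis elements (now univariate) give the rest of the solution.
  y = 3: the earlier basis element becomes x + 5 = 0, giving x = -5 — point (-5, 3).
  y = -9/2 - sqrt(15)*I/2: the earlier basis element becomes x - 35/2 + 5*sqrt(15)*I/2 = 0, giving x = 35/2 - 5*sqrt(15)*I/2 — point (35/2 - 5*sqrt(15)*I/2, -9/2 - sqrt(15)*I/2).
  y = -9/2 + sqrt(15)*I/2: the earlier basis element becomes x - 35/2 - 5*sqrt(15)*I/2 = 0, giving x = 35/2 + 5*sqrt(15)*I/2 — point (35/2 + 5*sqrt(15)*I/2, -9/2 + sqrt(15)*I/2).
Each listed point satisfies every original equation (direct substitution).

{(-5, 3), (35/2 - 5*sqrt(15)*I/2, -9/2 - sqrt(15)*I/2), (35/2 + 5*sqrt(15)*I/2, -9/2 + sqrt(15)*I/2)}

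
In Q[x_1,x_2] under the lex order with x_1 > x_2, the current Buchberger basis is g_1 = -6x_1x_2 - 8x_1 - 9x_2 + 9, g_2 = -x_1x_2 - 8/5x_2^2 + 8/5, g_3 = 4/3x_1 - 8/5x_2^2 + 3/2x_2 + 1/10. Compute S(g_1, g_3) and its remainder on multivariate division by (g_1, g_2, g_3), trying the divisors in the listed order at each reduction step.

S(g_1, g_3) = 4/3x_1 + 6/5x_2^3 - 9/8x_2^2 + 57/40x_2 - 3/2; remainder on division = 6/5x_2^3 + 19/40x_2^2 - 3/40x_2 - 8/5.

lcm(LM(g_1), LM(g_3)) = x_1x_2.
S = (lcm/LT(g_1))·g_1 − (lcm/LT(g_3))·g_3 = 4/3x_1 + 6/5x_2^3 - 9/8x_2^2 + 57/40x_2 - 3/2.
Reduce S modulo (g_1, g_2, g_3) in that order:
  leading term x_1: subtract (1)·g_3 from 4/3x_1 + 6/5x_2^3 - 9/8x_2^2 + 57/40x_2 - 3/2 → 6/5x_2^3 + 19/40x_2^2 - 3/40x_2 - 8/5
  leading term x_2^3: no divisor's leading term divides it; move 6/5x_2^3 to the remainder.
  leading term x_2^2: no divisor's leading term divides it; move 19/40x_2^2 to the remainder.
  leading term x_2: no divisor's leading term divides it; move -3/40x_2 to the remainder.
  leading term 1: no divisor's leading term divides it; move -8/5 to the remainder.
The remainder 6/5x_2^3 + 19/40x_2^2 - 3/40x_2 - 8/5 is nonzero, so it would be added as the next basis element.
An S-polynomial is built so that the two leading terms cancel; whether anything survives reduction is exactly the Gröbner-basis criterion.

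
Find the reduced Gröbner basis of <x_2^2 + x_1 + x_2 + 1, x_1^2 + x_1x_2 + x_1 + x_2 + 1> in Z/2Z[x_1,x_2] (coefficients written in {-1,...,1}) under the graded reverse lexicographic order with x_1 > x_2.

G = {x_1^2 + x_1x_2 + x_1 + x_2 + 1, x_2^2 + x_1 + x_2 + 1}

f_1 = x_2^2 + x_1 + x_2 + 1, LT = x_2^2.
f_2 = x_1^2 + x_1x_2 + x_1 + x_2 + 1, LT = x_1^2.

The S-polynomials (S(f_1,f_2)) all reduce to 0 modulo the current basis, so we have a Gröbner basis.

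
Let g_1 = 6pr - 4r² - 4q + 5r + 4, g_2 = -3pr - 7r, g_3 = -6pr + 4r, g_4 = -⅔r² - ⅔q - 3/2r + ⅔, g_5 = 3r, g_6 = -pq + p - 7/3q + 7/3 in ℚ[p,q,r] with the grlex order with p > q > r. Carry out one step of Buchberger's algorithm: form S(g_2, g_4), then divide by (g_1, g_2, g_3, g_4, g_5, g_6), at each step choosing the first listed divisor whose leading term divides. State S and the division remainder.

lcm(LM(g_2), LM(g_4)) = pr².
S = (lcm/LT(g_2))·g_2 − (lcm/LT(g_4))·g_4 = -pq - 9/4pr + 7/3r² + p.
Reduce S modulo (g_1, g_2, g_3, g_4, g_5, g_6) in that order:
  leading term pq: subtract (1)·g_6 from -pq - 9/4pr + 7/3r² + p → -9/4pr + 7/3r² + 7/3q - 7/3
  leading term pr: subtract (-⅜)·g_1 from -9/4pr + 7/3r² + 7/3q - 7/3 → ⅚r² + ⅚q + 15/8r - ⅚
  leading term r²: subtract (-5/4)·g_4 from ⅚r² + ⅚q + 15/8r - ⅚ → 0
The remainder is 0, so this S-polynomial contributes no new basis element.

S(g_2, g_4) = -pq - 9/4pr + 7/3r² + p; remainder on division = 0.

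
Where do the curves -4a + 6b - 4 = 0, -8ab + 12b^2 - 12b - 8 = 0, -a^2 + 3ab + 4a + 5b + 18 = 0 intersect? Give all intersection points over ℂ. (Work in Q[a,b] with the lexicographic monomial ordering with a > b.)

Compute a lex Gröbner basis by Buchberger's algorithm.
f_1 = -4a + 6b - 4, LT = a.
f_2 = -8ab + 12b^2 - 12b - 8, LT = ab.
f_3 = -a^2 + 3ab + 4a + 5b + 18, LT = a^2.

S(f_1,f_2): lcm = ab. S = -1/2b - 1.
  leading term b: no divisor's leading term divides it; move -1/2b to the remainder.
  leading term 1: no divisor's leading term divides it; move -1 to the remainder.
  remainder -1/2b - 1 ≠ 0; add h_4 = -1/2b - 1 to the basis.

The other S-polynomials (S(f_1,f_3), S(f_2,f_3), S(f_1,h_4), S(f_2,h_4), S(f_3,h_4)) all reduce to 0 modulo the current basis, so we have a Gröbner basis.
Inter-reduce: drop elements whose leading term is divisible by another's, tail-reduce, and make monic.
Reduced Gröbner basis: {a + 4, b + 2}.

From the last basis element, b + 2 = 0, so b takes values in {-2}. Each choice, substituted upward through the basis, yields the corresponding point(s) of the solution set.
  b = -2: the earlier basis element becomes a + 4 = 0, giving a = -4 — point (-4, -2).

{(-4, -2)}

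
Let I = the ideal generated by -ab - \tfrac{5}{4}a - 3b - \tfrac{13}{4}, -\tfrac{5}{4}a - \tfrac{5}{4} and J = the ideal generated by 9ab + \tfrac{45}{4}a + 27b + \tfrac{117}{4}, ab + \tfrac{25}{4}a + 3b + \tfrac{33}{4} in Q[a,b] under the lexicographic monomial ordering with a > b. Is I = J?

Equality of ideals is decidable: compute both reduced Gröbner bases (unique for the ordering) and check whether they agree.
Buchberger on the first generating set:
f_1 = -ab - \tfrac{5}{4}a - 3b - \tfrac{13}{4}, LT = ab.
f_2 = -\tfrac{5}{4}a - \tfrac{5}{4}, LT = a.

S(f_1,f_2): lcm = ab. S = \tfrac{5}{4}a + 2b + \tfrac{13}{4}.
  leading term a: subtract (-1)·f_2 from \tfrac{5}{4}a + 2b + \tfrac{13}{4} → 2b + 2
  leading term b: no divisor's leading term divides it; move 2b to the remainder.
  leading term 1: no divisor's leading term divides it; move 2 to the remainder.
  remainder 2b + 2 ≠ 0; add g_3 = 2b + 2 to the basis.

The other S-polynomials (S(f_1,g_3), S(f_2,g_3)) all reduce to 0 modulo the current basis, so we have a Gröbner basis.
Inter-reduce: drop elements whose leading term is divisible by another's, tail-reduce, and make monic.
Reduced Gröbner basis: {a + 1, b + 1}.

Buchberger on the second generating set:
h_1 = 9ab + \tfrac{45}{4}a + 27b + \tfrac{117}{4}, LT = ab.
h_2 = ab + \tfrac{25}{4}a + 3b + \tfrac{33}{4}, LT = ab.

S(h_1,h_2): lcm = ab. S = -5a - 5.
  leading term a: no divisor's leading term divides it; move -5a to the remainder.
  leading term 1: no divisor's leading term divides it; move -5 to the remainder.
  remainder -5a - 5 ≠ 0; add k_3 = -5a - 5 to the basis.

S(h_1,k_3): lcm = ab. S = \tfrac{5}{4}a + 2b + \tfrac{13}{4}.
  leading term a: subtract (-\tfrac{1}{4})·k_3 from \tfrac{5}{4}a + 2b + \tfrac{13}{4} → 2b + 2
  leading term b: no divisor's leading term divides it; move 2b to the remainder.
  leading term 1: no divisor's leading term divides it; move 2 to the remainder.
  remainder 2b + 2 ≠ 0; add k_4 = 2b + 2 to the basis.

The other S-polynomials (S(h_2,k_3), S(h_1,k_4), S(h_2,k_4), S(k_3,k_4)) all reduce to 0 modulo the current basis, so we have a Gröbner basis.
Inter-reduce: drop elements whose leading term is divisible by another's, tail-reduce, and make monic.
Reduced Gröbner basis: {a + 1, b + 1}.

These coincide, so the ideals are equal.
The choice of monomial ordering does not affect the verdict — as long as both bases are computed under the same ordering, their equality decides ideal equality.

Yes, the ideals are equal.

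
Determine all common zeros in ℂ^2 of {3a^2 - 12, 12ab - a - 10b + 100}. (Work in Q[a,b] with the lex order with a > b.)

{(2, -7), (-2, 3)}

Compute a lex Gröbner basis by Buchberger's algorithm.
f_1 = 3a^2 - 12, LT = a^2.
f_2 = 12ab - a - 10b + 100, LT = ab.

S(f_1,f_2): lcm = a^2b. S = 1/12a^2 + 5/6ab - 25/3a - 4b.
  reduce S modulo (f_1, f_2):
  remainder -595/72a - 119/36b - 119/18 ≠ 0; add h_3 = -595/72a - 119/36b - 119/18 to the basis.

S(f_2,h_3): lcm = ab. S = -1/12a - 2/5b^2 - 49/30b + 25/3.
  reduce S modulo (f_1, f_2, h_3):
  remainder -2/5b^2 - 8/5b + 42/5 ≠ 0; add h_4 = -2/5b^2 - 8/5b + 42/5 to the basis.

The other S-polynomials (S(f_1,h_3), S(f_1,h_4), S(f_2,h_4), S(h_3,h_4)) all reduce to 0 modulo the current basis, so we have a Gröbner basis.
Inter-reduce: drop elements whose leading term is divisible by another's, tail-reduce, and make monic.
Reduced Gröbner basis: {a + 2/5b + 4/5, b^2 + 4b - 21}.

A lex Gröbner basis eliminates variables successively. Here b^2 + 4b - 21 depends only on b, with roots {-7, 3}; lifting each root through the earlier basis elements recovers the full solutions.
  b = -7: the earlier basis element becomes a - 2 = 0, giving a = 2 — point (2, -7).
  b = 3: the earlier basis element becomes a + 2 = 0, giving a = -2 — point (-2, 3).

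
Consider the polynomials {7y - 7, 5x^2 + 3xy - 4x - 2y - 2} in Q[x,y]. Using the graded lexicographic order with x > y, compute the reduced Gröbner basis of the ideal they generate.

G = {x^2 - 1/5x - 4/5, y - 1}

This is the nonlinear analogue of row-reducing a linear system.

f_1 = 7y - 7, LT = y.
f_2 = 5x^2 + 3xy - 4x - 2y - 2, LT = x^2.

The S-polynomials (S(f_1,f_2)) all reduce to 0 modulo the current basis, so we have a Gröbner basis.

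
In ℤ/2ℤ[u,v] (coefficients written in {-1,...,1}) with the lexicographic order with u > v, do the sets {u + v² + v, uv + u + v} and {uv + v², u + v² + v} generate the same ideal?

Yes, the ideals are equal.

Equality of ideals is decidable: compute both reduced Gröbner bases (unique for the ordering) and check whether they agree.
Buchberger on the first generating set:
f_1 = u + v² + v, LT = u.
f_2 = uv + u + v, LT = uv.

S(f_1,f_2): lcm = uv. S = u + v³ + v² + v.
  leading term u: subtract (1)·f_1 from u + v³ + v² + v → v³
  leading term v³: no divisor's leading term divides it; move v³ to the remainder.
  remainder v³ ≠ 0; add g_3 = v³ to the basis.

The other S-polynomials (S(f_1,g_3), S(f_2,g_3)) all reduce to 0 modulo the current basis, so we have a Gröbner basis.
Inter-reduce: drop elements whose leading term is divisible by another's, tail-reduce, and make monic.
Reduced Gröbner basis: {u + v² + v, v³}.

Buchberger on the second generating set:
h_1 = uv + v², LT = uv.
h_2 = u + v² + v, LT = u.

S(h_1,h_2): lcm = uv. S = v³.
  leading term v³: no divisor's leading term divides it; move v³ to the remainder.
  remainder v³ ≠ 0; add k_3 = v³ to the basis.

The other S-polynomials (S(h_1,k_3), S(h_2,k_3)) all reduce to 0 modulo the current basis, so we have a Gröbner basis.
Inter-reduce: drop elements whose leading term is divisible by another's, tail-reduce, and make monic.
Reduced Gröbner basis: {u + v² + v, v³}.

The two bases agree; hence the ideals are identical.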